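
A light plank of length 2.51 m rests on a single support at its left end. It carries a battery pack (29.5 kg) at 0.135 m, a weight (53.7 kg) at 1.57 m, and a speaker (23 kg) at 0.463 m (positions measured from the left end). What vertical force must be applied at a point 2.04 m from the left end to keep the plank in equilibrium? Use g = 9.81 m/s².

F ≈ 476 N

Choose the left end as the axis so the unknown pivot reaction has zero arm there.
Battery pack: 29.5 × 9.81 = 289.4 N down at 0.135 m → arm 0.135 m, τ = 289.4 × 0.135 = 39.07 N·m clockwise.
Weight: 53.7 × 9.81 = 526.8 N down at 1.57 m → arm 1.57 m, τ = 526.8 × 1.57 = 827.1 N·m clockwise.
Speaker: 23 × 9.81 = 225.6 N down at 0.463 m → arm 0.463 m, τ = 225.6 × 0.463 = 104.5 N·m clockwise.
Net moment of the loads = 970.7 N·m clockwise.
The upward force F acts at a point 2.04 m from the left end, arm 2.04 m, giving F × 2.04 counterclockwise.
For rotational equilibrium, F × 2.04 = 970.7, so F = 970.7 / 2.04 = 476 N.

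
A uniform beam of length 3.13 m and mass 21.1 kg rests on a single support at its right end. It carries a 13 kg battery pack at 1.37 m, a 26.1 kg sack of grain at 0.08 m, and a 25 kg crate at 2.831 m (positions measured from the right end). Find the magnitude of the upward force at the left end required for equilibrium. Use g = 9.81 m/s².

About the right end:
Beam weight: 21.1 × 9.81 = 207 N down at 1.565 m → arm 1.565 m, τ = 207 × 1.565 = 324 N·m counterclockwise.
Battery pack: 13 × 9.81 = 127.5 N down at 1.37 m → arm 1.37 m, τ = 127.5 × 1.37 = 174.7 N·m counterclockwise.
Sack of grain: 26.1 × 9.81 = 256 N down at 0.08 m → arm 0.08 m, τ = 256 × 0.08 = 20.48 N·m counterclockwise.
Crate: 25 × 9.81 = 245.2 N down at 2.831 m → arm 2.831 m, τ = 245.2 × 2.831 = 694.2 N·m counterclockwise.
Net moment of the loads = 1213 N·m counterclockwise.
The upward force F acts at the left end, arm 3.13 m, giving F × 3.13 clockwise.
Setting net torque to zero: F × 3.13 = 1213 → F = 1213 / 3.13 = 388 N.

F ≈ 388 N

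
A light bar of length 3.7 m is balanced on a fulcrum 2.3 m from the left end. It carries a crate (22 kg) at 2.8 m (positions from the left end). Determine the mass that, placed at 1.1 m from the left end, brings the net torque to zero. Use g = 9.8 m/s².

m ≈ 9.17 kg

Take moments about the fulcrum (at 2.3 m from the left end).
Crate: 22 × 9.8 = 215.6 N down at 2.8 m → arm 0.5 m, τ = 215.6 × 0.5 = 107.8 N·m clockwise.
Net moment of known loads = 107.8 N·m clockwise.
An unknown mass m at 1.1 m has arm 1.2 m; its moment is m·g·1.2 counterclockwise.
Setting net torque to zero: m × 9.8 × 1.2 = 107.8 → m = 107.8 / (9.8 × 1.2) = 9.17 kg.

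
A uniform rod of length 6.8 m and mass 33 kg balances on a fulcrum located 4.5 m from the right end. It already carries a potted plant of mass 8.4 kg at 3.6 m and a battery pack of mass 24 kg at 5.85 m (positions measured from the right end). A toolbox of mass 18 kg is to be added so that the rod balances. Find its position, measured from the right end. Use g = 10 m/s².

Sum moments about the fulcrum (at 4.5 m from the right end) (the support reaction has zero arm there).
Beam weight: 33 × 10 = 330 N down at 3.4 m → arm 1.1 m, τ = 330 × 1.1 = 363 N·m clockwise.
Potted plant: 8.4 × 10 = 84 N down at 3.6 m → arm 0.9 m, τ = 84 × 0.9 = 75.6 N·m clockwise.
Battery pack: 24 × 10 = 240 N down at 5.85 m → arm 1.35 m, τ = 240 × 1.35 = 324 N·m counterclockwise.
Net moment of existing loads = 114.6 N·m clockwise.
The toolbox weighs 18 × 10 = 180 N and must supply an equal counterclockwise moment, so its lever arm about the fulcrum is 114.6 / 180 = 0.637 m.
That puts it at 4.5 + 0.637 = 5.14 m from the right end.

x ≈ 5.14 m from the right end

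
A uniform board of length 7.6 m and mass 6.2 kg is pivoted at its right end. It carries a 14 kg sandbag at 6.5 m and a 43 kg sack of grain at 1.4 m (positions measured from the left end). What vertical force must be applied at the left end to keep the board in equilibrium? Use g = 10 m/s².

F ≈ 402 N

Sum moments about the right end (the unknown pivot reaction has zero arm there).
Beam weight: 6.2 × 10 = 62 N down at 3.8 m → arm 3.8 m, τ = 62 × 3.8 = 235.6 N·m counterclockwise.
Sandbag: 14 × 10 = 140 N down at 6.5 m → arm 1.1 m, τ = 140 × 1.1 = 154 N·m counterclockwise.
Sack of grain: 43 × 10 = 430 N down at 1.4 m → arm 6.2 m, τ = 430 × 6.2 = 2666 N·m counterclockwise.
Net moment of the loads = 3056 N·m counterclockwise.
The upward force F acts at the left end, arm 7.6 m, giving F × 7.6 clockwise.
For rotational equilibrium, F × 7.6 = 3056, so F = 3056 / 7.6 = 402 N.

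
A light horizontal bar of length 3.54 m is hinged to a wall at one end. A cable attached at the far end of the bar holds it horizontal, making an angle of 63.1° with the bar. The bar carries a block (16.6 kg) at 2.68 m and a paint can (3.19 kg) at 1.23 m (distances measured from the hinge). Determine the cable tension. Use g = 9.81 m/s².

T ≈ 150 N

About the hinge:
Block: 16.6 × 9.81 = 162.8 N down at 2.68 m → arm 2.68 m, τ = 162.8 × 2.68 = 436.3 N·m clockwise.
Paint can: 3.19 × 9.81 = 31.29 N down at 1.23 m → arm 1.23 m, τ = 31.29 × 1.23 = 38.49 N·m clockwise.
Total clockwise load moment = 474.8 N·m.
The cable tension T acts at 3.54 m; only its component perpendicular to the bar, T sinθ, produces torque. sin 63.1° = 0.8918.
Balancing moments: T × 3.54 × 0.8918 = 474.8, giving T = 474.8 / 3.157 = 150 N.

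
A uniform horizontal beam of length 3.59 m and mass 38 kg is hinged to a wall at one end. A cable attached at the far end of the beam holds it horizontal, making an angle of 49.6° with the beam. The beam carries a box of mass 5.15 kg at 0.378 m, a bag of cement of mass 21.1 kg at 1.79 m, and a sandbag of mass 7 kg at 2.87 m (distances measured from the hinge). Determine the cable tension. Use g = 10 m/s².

About the hinge:
Beam weight: 38 × 10 = 380 N down at 1.795 m → arm 1.795 m, τ = 380 × 1.795 = 682.1 N·m clockwise.
Box: 5.15 × 10 = 51.5 N down at 0.378 m → arm 0.378 m, τ = 51.5 × 0.378 = 19.47 N·m clockwise.
Bag of cement: 21.1 × 10 = 211 N down at 1.79 m → arm 1.79 m, τ = 211 × 1.79 = 377.7 N·m clockwise.
Sandbag: 7 × 10 = 70 N down at 2.87 m → arm 2.87 m, τ = 70 × 2.87 = 200.9 N·m clockwise.
Total clockwise load moment = 1280 N·m.
The cable tension T acts at 3.59 m; only its component perpendicular to the beam, T sinθ, produces torque. sin 49.6° = 0.7615.
For rotational equilibrium, T × 3.59 × 0.7615 = 1280, so T = 1280 / 2.734 = 468 N.

T ≈ 468 N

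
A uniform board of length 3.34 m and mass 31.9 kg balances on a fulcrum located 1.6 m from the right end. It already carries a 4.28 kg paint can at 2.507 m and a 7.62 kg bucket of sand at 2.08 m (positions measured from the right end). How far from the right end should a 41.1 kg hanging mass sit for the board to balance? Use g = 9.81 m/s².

Sum moments about the fulcrum (at 1.6 m from the right end) (the support reaction has zero arm there).
Beam weight: 31.9 × 9.81 = 312.9 N down at 1.67 m → arm 0.07 m, τ = 312.9 × 0.07 = 21.9 N·m counterclockwise.
Paint can: 4.28 × 9.81 = 41.99 N down at 2.507 m → arm 0.907 m, τ = 41.99 × 0.907 = 38.08 N·m counterclockwise.
Bucket of sand: 7.62 × 9.81 = 74.75 N down at 2.08 m → arm 0.48 m, τ = 74.75 × 0.48 = 35.88 N·m counterclockwise.
Net moment of existing loads = 95.86 N·m counterclockwise.
The hanging mass weighs 41.1 × 9.81 = 403.2 N and must supply an equal clockwise moment, so its lever arm about the fulcrum is 95.86 / 403.2 = 0.238 m.
That puts it at 1.6 − 0.238 = 1.36 m from the right end.

x ≈ 1.36 m from the right end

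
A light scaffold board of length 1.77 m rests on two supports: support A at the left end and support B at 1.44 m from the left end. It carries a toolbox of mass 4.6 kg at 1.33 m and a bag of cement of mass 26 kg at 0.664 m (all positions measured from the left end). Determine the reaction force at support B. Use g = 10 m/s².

R_B ≈ 162 N

Taking torques about support A:
Toolbox: 4.6 × 10 = 46 N down at 1.33 m → arm 1.33 m, τ = 46 × 1.33 = 61.18 N·m clockwise.
Bag of cement: 26 × 10 = 260 N down at 0.664 m → arm 0.664 m, τ = 260 × 0.664 = 172.6 N·m clockwise.
Net load moment about support A = 233.8 N·m clockwise.
Reaction R at support B is upward at 1.44 m, arm 1.44 m → moment R × 1.44 counterclockwise.
Στ = 0 ⇒ R × 1.44 = 233.8 ⇒ R = 162 N.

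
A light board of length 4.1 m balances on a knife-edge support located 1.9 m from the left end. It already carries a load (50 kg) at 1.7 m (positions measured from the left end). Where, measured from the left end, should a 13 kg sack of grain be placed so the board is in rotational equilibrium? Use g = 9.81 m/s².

Sum moments about the knife-edge support (at 1.9 m from the left end) (the support reaction has zero arm there).
Load: 50 × 9.81 = 490.5 N down at 1.7 m → arm 0.2 m, τ = 490.5 × 0.2 = 98.1 N·m counterclockwise.
Net moment of existing loads = 98.1 N·m counterclockwise.
The sack of grain weighs 13 × 9.81 = 127.5 N and must supply an equal clockwise moment, so its lever arm about the knife-edge support is 98.1 / 127.5 = 0.769 m.
That puts it at 1.9 + 0.769 = 2.67 m from the left end.

x ≈ 2.67 m from the left end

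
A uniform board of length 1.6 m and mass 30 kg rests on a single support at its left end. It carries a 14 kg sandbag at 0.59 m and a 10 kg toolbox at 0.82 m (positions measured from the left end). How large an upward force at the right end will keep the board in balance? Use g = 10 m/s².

F ≈ 253 N

Taking torques about the left end:
Beam weight: 30 × 10 = 300 N down at 0.8 m → arm 0.8 m, τ = 300 × 0.8 = 240 N·m clockwise.
Sandbag: 14 × 10 = 140 N down at 0.59 m → arm 0.59 m, τ = 140 × 0.59 = 82.6 N·m clockwise.
Toolbox: 10 × 10 = 100 N down at 0.82 m → arm 0.82 m, τ = 100 × 0.82 = 82 N·m clockwise.
Net moment of the loads = 404.6 N·m clockwise.
The upward force F acts at the right end, arm 1.6 m, giving F × 1.6 counterclockwise.
Balancing moments: F × 1.6 = 404.6, giving F = 404.6 / 1.6 = 253 N.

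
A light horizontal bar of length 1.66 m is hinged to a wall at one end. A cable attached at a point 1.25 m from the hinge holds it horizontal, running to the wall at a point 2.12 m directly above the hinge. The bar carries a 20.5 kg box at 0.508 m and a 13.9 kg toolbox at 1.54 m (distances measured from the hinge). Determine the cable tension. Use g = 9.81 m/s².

T ≈ 290 N

Choose the hinge as the axis so the unknown hinge reaction has zero arm there.
Box: 20.5 × 9.81 = 201.1 N down at 0.508 m → arm 0.508 m, τ = 201.1 × 0.508 = 102.2 N·m clockwise.
Toolbox: 13.9 × 9.81 = 136.4 N down at 1.54 m → arm 1.54 m, τ = 136.4 × 1.54 = 210.1 N·m clockwise.
Total clockwise load moment = 312.3 N·m.
The cable tension T acts at 1.25 m; only its component perpendicular to the bar, T sinθ, produces torque. sinθ = h/√(h²+d²) = 2.12/√(2.12²+1.25²) = 0.8614.
Balancing moments: T × 1.25 × 0.8614 = 312.3, giving T = 312.3 / 1.077 = 290 N.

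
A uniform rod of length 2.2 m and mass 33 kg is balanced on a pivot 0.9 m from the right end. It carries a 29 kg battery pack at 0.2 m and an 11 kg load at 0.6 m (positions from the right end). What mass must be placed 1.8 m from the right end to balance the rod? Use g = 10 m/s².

m ≈ 18.9 kg

Sum moments about the pivot (at 0.9 m from the right end) (the support reaction has zero arm there).
Beam weight: 33 × 10 = 330 N down at 1.1 m → arm 0.2 m, τ = 330 × 0.2 = 66 N·m counterclockwise.
Battery pack: 29 × 10 = 290 N down at 0.2 m → arm 0.7 m, τ = 290 × 0.7 = 203 N·m clockwise.
Load: 11 × 10 = 110 N down at 0.6 m → arm 0.3 m, τ = 110 × 0.3 = 33 N·m clockwise.
Net moment of known loads = 170 N·m clockwise.
An unknown mass m at 1.8 m has arm 0.9 m; its moment is m·g·0.9 counterclockwise.
Setting net torque to zero: m × 10 × 0.9 = 170 → m = 170 / (10 × 0.9) = 18.9 kg.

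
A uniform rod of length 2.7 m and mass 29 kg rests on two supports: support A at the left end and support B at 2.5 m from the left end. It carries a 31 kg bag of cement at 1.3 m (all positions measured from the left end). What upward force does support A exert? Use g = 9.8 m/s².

R_A ≈ 277 N

Taking torques about support B:
Beam weight: 29 × 9.8 = 284.2 N down at 1.35 m → arm 1.15 m, τ = 284.2 × 1.15 = 326.8 N·m counterclockwise.
Bag of cement: 31 × 9.8 = 303.8 N down at 1.3 m → arm 1.2 m, τ = 303.8 × 1.2 = 364.6 N·m counterclockwise.
Net load moment about support B = 691.4 N·m counterclockwise.
Reaction R at support A is upward at 0 m, arm 2.5 m → moment R × 2.5 clockwise.
For rotational equilibrium, R × 2.5 = 691.4, so R = 277 N.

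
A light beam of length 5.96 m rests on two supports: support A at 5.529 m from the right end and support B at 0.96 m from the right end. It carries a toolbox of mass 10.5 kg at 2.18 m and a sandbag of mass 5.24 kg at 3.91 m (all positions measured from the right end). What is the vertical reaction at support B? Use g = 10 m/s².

About support A:
Toolbox: 10.5 × 10 = 105 N down at 2.18 m → arm 3.349 m, τ = 105 × 3.349 = 351.6 N·m clockwise.
Sandbag: 5.24 × 10 = 52.4 N down at 3.91 m → arm 1.619 m, τ = 52.4 × 1.619 = 84.84 N·m clockwise.
Net load moment about support A = 436.4 N·m clockwise.
Reaction R at support B is upward at 0.96 m, arm 4.569 m → moment R × 4.569 counterclockwise.
Setting net torque to zero: R × 4.569 = 436.4 → R = 95.5 N.

R_B ≈ 95.5 N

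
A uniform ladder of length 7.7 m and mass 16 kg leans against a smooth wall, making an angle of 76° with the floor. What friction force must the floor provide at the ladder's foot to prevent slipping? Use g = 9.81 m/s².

Choose the foot of the ladder as the axis so the floor normal and friction both act there and drop out.
Ladder weight 16×9.81 = 157 N acts at 3.85 m along the ladder; its horizontal arm is 3.85·cos76° = 0.9314 m → τ = 146.2 N·m clockwise.
Wall normal N acts horizontally at the top; its moment arm is the height L sinθ = 7.7·sin76° = 7.471 m, counterclockwise.
Balancing moments: N × 7.471 = 146.2, giving N = 19.6 N.
ΣFx = 0: friction at the foot balances the wall's push, so f = N_wall = 19.6 N.

f ≈ 19.6 N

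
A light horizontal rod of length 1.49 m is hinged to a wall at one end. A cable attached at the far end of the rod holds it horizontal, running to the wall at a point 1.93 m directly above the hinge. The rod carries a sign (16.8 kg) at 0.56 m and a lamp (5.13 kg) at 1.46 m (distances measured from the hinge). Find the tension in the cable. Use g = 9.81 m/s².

T ≈ 141 N

Taking torques about the hinge:
Sign: 16.8 × 9.81 = 164.8 N down at 0.56 m → arm 0.56 m, τ = 164.8 × 0.56 = 92.29 N·m clockwise.
Lamp: 5.13 × 9.81 = 50.33 N down at 1.46 m → arm 1.46 m, τ = 50.33 × 1.46 = 73.48 N·m clockwise.
Total clockwise load moment = 165.8 N·m.
The cable tension T acts at 1.49 m; only its component perpendicular to the rod, T sinθ, produces torque. sinθ = h/√(h²+d²) = 1.93/√(1.93²+1.49²) = 0.7916.
Στ = 0 ⇒ T × 1.49 × 0.7916 = 165.8 ⇒ T = 165.8 / 1.179 = 141 N.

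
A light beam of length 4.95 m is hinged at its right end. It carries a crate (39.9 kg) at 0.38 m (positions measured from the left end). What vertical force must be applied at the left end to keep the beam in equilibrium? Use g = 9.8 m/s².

F ≈ 361 N

Take moments about the right end.
Crate: 39.9 × 9.8 = 391 N down at 0.38 m → arm 4.57 m, τ = 391 × 4.57 = 1787 N·m counterclockwise.
Net moment of the loads = 1787 N·m counterclockwise.
The upward force F acts at the left end, arm 4.95 m, giving F × 4.95 clockwise.
Στ = 0 ⇒ F × 4.95 = 1787 ⇒ F = 1787 / 4.95 = 361 N.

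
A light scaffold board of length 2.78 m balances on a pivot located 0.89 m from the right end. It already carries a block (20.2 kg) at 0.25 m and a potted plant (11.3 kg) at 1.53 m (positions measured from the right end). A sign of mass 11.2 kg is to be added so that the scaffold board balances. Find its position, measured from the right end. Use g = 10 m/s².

x ≈ 1.4 m from the right end

Taking torques about the pivot (at 0.89 m from the right end):
Block: 20.2 × 10 = 202 N down at 0.25 m → arm 0.64 m, τ = 202 × 0.64 = 129.3 N·m clockwise.
Potted plant: 11.3 × 10 = 113 N down at 1.53 m → arm 0.64 m, τ = 113 × 0.64 = 72.32 N·m counterclockwise.
Net moment of existing loads = 56.98 N·m clockwise.
The sign weighs 11.2 × 10 = 112 N and must supply an equal counterclockwise moment, so its lever arm about the pivot is 56.98 / 112 = 0.509 m.
That puts it at 0.89 + 0.509 = 1.4 m from the right end.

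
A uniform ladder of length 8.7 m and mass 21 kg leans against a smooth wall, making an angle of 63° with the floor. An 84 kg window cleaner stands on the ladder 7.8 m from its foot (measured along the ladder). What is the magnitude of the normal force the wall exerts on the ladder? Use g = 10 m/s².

Take moments about the foot of the ladder.
Ladder weight 21×10 = 210 N acts at 4.35 m along the ladder; its horizontal arm is 4.35·cos63° = 1.975 m → τ = 414.8 N·m clockwise.
Window cleaner: 84×10 = 840 N at 7.8 m → arm 3.541 m → τ = 2974 N·m clockwise.
Wall normal N acts horizontally at the top; its moment arm is the height L sinθ = 8.7·sin63° = 7.752 m, counterclockwise.
Setting net torque to zero: N × 7.752 = 3389 → N = 437 N.

N_wall ≈ 437 N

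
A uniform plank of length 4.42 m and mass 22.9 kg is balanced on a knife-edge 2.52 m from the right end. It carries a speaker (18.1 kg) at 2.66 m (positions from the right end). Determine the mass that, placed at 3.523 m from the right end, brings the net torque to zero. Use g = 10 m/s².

m ≈ 4.55 kg

Sum moments about the knife-edge (at 2.52 m from the right end) (the support reaction has zero arm there).
Beam weight: 22.9 × 10 = 229 N down at 2.21 m → arm 0.31 m, τ = 229 × 0.31 = 70.99 N·m clockwise.
Speaker: 18.1 × 10 = 181 N down at 2.66 m → arm 0.14 m, τ = 181 × 0.14 = 25.34 N·m counterclockwise.
Net moment of known loads = 45.65 N·m clockwise.
An unknown mass m at 3.523 m has arm 1.003 m; its moment is m·g·1.003 counterclockwise.
For rotational equilibrium, m × 10 × 1.003 = 45.65, so m = 45.65 / (10 × 1.003) = 4.55 kg.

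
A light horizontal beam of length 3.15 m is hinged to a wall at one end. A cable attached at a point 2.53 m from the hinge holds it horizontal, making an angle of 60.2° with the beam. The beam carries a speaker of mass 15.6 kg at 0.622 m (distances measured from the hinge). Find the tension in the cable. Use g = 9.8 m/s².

Sum moments about the hinge (the unknown hinge reaction has zero arm there).
Speaker: 15.6 × 9.8 = 152.9 N down at 0.622 m → arm 0.622 m, τ = 152.9 × 0.622 = 95.1 N·m clockwise.
Total clockwise load moment = 95.1 N·m.
The cable tension T acts at 2.53 m; only its component perpendicular to the beam, T sinθ, produces torque. sin 60.2° = 0.8678.
For rotational equilibrium, T × 2.53 × 0.8678 = 95.1, so T = 95.1 / 2.196 = 43.3 N.

T ≈ 43.3 N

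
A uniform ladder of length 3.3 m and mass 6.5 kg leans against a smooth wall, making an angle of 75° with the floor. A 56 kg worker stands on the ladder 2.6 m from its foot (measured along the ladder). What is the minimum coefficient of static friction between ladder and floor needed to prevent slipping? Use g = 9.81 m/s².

About the foot of the ladder:
Ladder weight 6.5×9.81 = 63.77 N acts at 1.65 m along the ladder; its horizontal arm is 1.65·cos75° = 0.4271 m → τ = 27.24 N·m clockwise.
Worker: 56×9.81 = 549.4 N at 2.6 m → arm 0.6729 m → τ = 369.7 N·m clockwise.
Wall normal N acts horizontally at the top; its moment arm is the height L sinθ = 3.3·sin75° = 3.188 m, counterclockwise.
Setting net torque to zero: N × 3.188 = 396.9 → N = 124.5 N.
ΣFx = 0 ⇒ f = N_wall = 124.5 N. ΣFy = 0 ⇒ N_floor = 613.2 N.
μ_min = f / N_floor = 124.5 / 613.2 = 0.203.

μ_min ≈ 0.203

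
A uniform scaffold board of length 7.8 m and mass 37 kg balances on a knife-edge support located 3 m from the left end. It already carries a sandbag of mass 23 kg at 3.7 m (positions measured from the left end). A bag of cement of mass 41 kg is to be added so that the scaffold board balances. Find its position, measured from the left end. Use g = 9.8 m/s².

x ≈ 1.8 m from the left end

Taking torques about the knife-edge support (at 3 m from the left end):
Beam weight: 37 × 9.8 = 362.6 N down at 3.9 m → arm 0.9 m, τ = 362.6 × 0.9 = 326.3 N·m clockwise.
Sandbag: 23 × 9.8 = 225.4 N down at 3.7 m → arm 0.7 m, τ = 225.4 × 0.7 = 157.8 N·m clockwise.
Net moment of existing loads = 484.1 N·m clockwise.
The bag of cement weighs 41 × 9.8 = 401.8 N and must supply an equal counterclockwise moment, so its lever arm about the knife-edge support is 484.1 / 401.8 = 1.2 m.
That puts it at 3 − 1.2 = 1.8 m from the left end.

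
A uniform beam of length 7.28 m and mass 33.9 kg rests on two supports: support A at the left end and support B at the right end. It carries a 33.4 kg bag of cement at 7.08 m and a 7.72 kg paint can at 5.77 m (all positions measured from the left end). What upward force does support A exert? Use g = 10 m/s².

Take moments about support B.
Beam weight: 33.9 × 10 = 339 N down at 3.64 m → arm 3.64 m, τ = 339 × 3.64 = 1234 N·m counterclockwise.
Bag of cement: 33.4 × 10 = 334 N down at 7.08 m → arm 0.2 m, τ = 334 × 0.2 = 66.8 N·m counterclockwise.
Paint can: 7.72 × 10 = 77.2 N down at 5.77 m → arm 1.51 m, τ = 77.2 × 1.51 = 116.6 N·m counterclockwise.
Net load moment about support B = 1417 N·m counterclockwise.
Reaction R at support A is upward at 0 m, arm 7.28 m → moment R × 7.28 clockwise.
Balancing moments: R × 7.28 = 1417, giving R = 195 N.

R_A ≈ 195 N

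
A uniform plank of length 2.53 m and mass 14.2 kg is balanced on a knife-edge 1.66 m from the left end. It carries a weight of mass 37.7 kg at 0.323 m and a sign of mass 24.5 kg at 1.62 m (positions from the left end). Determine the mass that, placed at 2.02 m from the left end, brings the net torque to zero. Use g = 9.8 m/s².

Sum moments about the knife-edge (at 1.66 m from the left end) (the support reaction has zero arm there).
Beam weight: 14.2 × 9.8 = 139.2 N down at 1.265 m → arm 0.395 m, τ = 139.2 × 0.395 = 54.98 N·m counterclockwise.
Weight: 37.7 × 9.8 = 369.5 N down at 0.323 m → arm 1.337 m, τ = 369.5 × 1.337 = 494 N·m counterclockwise.
Sign: 24.5 × 9.8 = 240.1 N down at 1.62 m → arm 0.04 m, τ = 240.1 × 0.04 = 9.604 N·m counterclockwise.
Net moment of known loads = 558.6 N·m counterclockwise.
An unknown mass m at 2.02 m has arm 0.36 m; its moment is m·g·0.36 clockwise.
Setting net torque to zero: m × 9.8 × 0.36 = 558.6 → m = 558.6 / (9.8 × 0.36) = 158 kg.

m ≈ 158 kg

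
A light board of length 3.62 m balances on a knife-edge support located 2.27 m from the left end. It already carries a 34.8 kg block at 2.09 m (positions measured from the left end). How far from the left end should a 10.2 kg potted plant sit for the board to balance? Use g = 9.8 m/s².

x ≈ 2.88 m from the left end

Taking torques about the knife-edge support (at 2.27 m from the left end):
Block: 34.8 × 9.8 = 341 N down at 2.09 m → arm 0.18 m, τ = 341 × 0.18 = 61.38 N·m counterclockwise.
Net moment of existing loads = 61.38 N·m counterclockwise.
The potted plant weighs 10.2 × 9.8 = 99.96 N and must supply an equal clockwise moment, so its lever arm about the knife-edge support is 61.38 / 99.96 = 0.614 m.
That puts it at 2.27 + 0.614 = 2.88 m from the left end.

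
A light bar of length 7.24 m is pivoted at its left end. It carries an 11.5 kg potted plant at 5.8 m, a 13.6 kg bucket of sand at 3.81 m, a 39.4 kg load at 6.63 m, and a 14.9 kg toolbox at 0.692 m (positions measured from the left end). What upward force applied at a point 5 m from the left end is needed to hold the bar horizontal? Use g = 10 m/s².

F ≈ 780 N

Take moments about the left end.
Potted plant: 11.5 × 10 = 115 N down at 5.8 m → arm 5.8 m, τ = 115 × 5.8 = 667 N·m clockwise.
Bucket of sand: 13.6 × 10 = 136 N down at 3.81 m → arm 3.81 m, τ = 136 × 3.81 = 518.2 N·m clockwise.
Load: 39.4 × 10 = 394 N down at 6.63 m → arm 6.63 m, τ = 394 × 6.63 = 2612 N·m clockwise.
Toolbox: 14.9 × 10 = 149 N down at 0.692 m → arm 0.692 m, τ = 149 × 0.692 = 103.1 N·m clockwise.
Net moment of the loads = 3900 N·m clockwise.
The upward force F acts at a point 5 m from the left end, arm 5 m, giving F × 5 counterclockwise.
Setting net torque to zero: F × 5 = 3900 → F = 3900 / 5 = 780 N.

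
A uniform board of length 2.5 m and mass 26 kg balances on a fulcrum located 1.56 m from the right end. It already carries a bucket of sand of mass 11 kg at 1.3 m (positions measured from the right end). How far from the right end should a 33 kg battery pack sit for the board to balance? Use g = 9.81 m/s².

x ≈ 1.89 m from the right end

Choose the fulcrum (at 1.56 m from the right end) as the axis so the support reaction has zero arm there.
Beam weight: 26 × 9.81 = 255.1 N down at 1.25 m → arm 0.31 m, τ = 255.1 × 0.31 = 79.08 N·m clockwise.
Bucket of sand: 11 × 9.81 = 107.9 N down at 1.3 m → arm 0.26 m, τ = 107.9 × 0.26 = 28.05 N·m clockwise.
Net moment of existing loads = 107.1 N·m clockwise.
The battery pack weighs 33 × 9.81 = 323.7 N and must supply an equal counterclockwise moment, so its lever arm about the fulcrum is 107.1 / 323.7 = 0.331 m.
That puts it at 1.56 + 0.331 = 1.89 m from the right end.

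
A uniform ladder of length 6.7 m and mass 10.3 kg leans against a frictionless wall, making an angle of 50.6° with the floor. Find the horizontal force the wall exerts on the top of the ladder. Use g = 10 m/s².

Taking torques about the foot of the ladder:
Ladder weight 10.3×10 = 103 N acts at 3.35 m along the ladder; its horizontal arm is 3.35·cos50.6° = 2.126 m → τ = 219 N·m clockwise.
Wall normal N acts horizontally at the top; its moment arm is the height L sinθ = 6.7·sin50.6° = 5.177 m, counterclockwise.
Στ = 0 ⇒ N × 5.177 = 219 ⇒ N = 42.3 N.

N_wall ≈ 42.3 N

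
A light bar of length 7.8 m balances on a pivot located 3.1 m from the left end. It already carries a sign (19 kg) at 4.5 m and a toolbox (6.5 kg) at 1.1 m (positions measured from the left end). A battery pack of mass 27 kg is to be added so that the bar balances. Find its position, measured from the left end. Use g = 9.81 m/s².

x ≈ 2.6 m from the left end

Sum moments about the pivot (at 3.1 m from the left end) (the support reaction has zero arm there).
Sign: 19 × 9.81 = 186.4 N down at 4.5 m → arm 1.4 m, τ = 186.4 × 1.4 = 261 N·m clockwise.
Toolbox: 6.5 × 9.81 = 63.77 N down at 1.1 m → arm 2 m, τ = 63.77 × 2 = 127.5 N·m counterclockwise.
Net moment of existing loads = 133.5 N·m clockwise.
The battery pack weighs 27 × 9.81 = 264.9 N and must supply an equal counterclockwise moment, so its lever arm about the pivot is 133.5 / 264.9 = 0.504 m.
That puts it at 3.1 − 0.504 = 2.6 m from the left end.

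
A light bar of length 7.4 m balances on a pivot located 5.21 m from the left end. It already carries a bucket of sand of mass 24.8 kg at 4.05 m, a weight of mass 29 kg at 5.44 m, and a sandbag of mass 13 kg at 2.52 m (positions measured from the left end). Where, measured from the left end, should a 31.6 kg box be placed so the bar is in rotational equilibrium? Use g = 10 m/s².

x ≈ 7.02 m from the left end

Sum moments about the pivot (at 5.21 m from the left end) (the support reaction has zero arm there).
Bucket of sand: 24.8 × 10 = 248 N down at 4.05 m → arm 1.16 m, τ = 248 × 1.16 = 287.7 N·m counterclockwise.
Weight: 29 × 10 = 290 N down at 5.44 m → arm 0.23 m, τ = 290 × 0.23 = 66.7 N·m clockwise.
Sandbag: 13 × 10 = 130 N down at 2.52 m → arm 2.69 m, τ = 130 × 2.69 = 349.7 N·m counterclockwise.
Net moment of existing loads = 570.7 N·m counterclockwise.
The box weighs 31.6 × 10 = 316 N and must supply an equal clockwise moment, so its lever arm about the pivot is 570.7 / 316 = 1.81 m.
That puts it at 5.21 + 1.81 = 7.02 m from the left end.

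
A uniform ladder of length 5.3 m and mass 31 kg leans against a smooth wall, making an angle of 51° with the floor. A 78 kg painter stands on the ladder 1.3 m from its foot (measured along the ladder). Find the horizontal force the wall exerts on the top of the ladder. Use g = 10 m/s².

N_wall ≈ 280 N

About the foot of the ladder:
Ladder weight 31×10 = 310 N acts at 2.65 m along the ladder; its horizontal arm is 2.65·cos51° = 1.668 m → τ = 517.1 N·m clockwise.
Painter: 78×10 = 780 N at 1.3 m → arm 0.8181 m → τ = 638.1 N·m clockwise.
Wall normal N acts horizontally at the top; its moment arm is the height L sinθ = 5.3·sin51° = 4.119 m, counterclockwise.
Στ = 0 ⇒ N × 4.119 = 1155 ⇒ N = 280 N.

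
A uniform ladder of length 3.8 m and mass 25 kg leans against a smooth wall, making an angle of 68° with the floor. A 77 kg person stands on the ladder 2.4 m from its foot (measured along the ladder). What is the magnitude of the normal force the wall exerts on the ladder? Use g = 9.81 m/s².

N_wall ≈ 242 N

Choose the foot of the ladder as the axis so the floor normal and friction both act there and drop out.
Ladder weight 25×9.81 = 245.2 N acts at 1.9 m along the ladder; its horizontal arm is 1.9·cos68° = 0.7118 m → τ = 174.5 N·m clockwise.
Person: 77×9.81 = 755.4 N at 2.4 m → arm 0.8991 m → τ = 679.2 N·m clockwise.
Wall normal N acts horizontally at the top; its moment arm is the height L sinθ = 3.8·sin68° = 3.523 m, counterclockwise.
Στ = 0 ⇒ N × 3.523 = 853.7 ⇒ N = 242 N.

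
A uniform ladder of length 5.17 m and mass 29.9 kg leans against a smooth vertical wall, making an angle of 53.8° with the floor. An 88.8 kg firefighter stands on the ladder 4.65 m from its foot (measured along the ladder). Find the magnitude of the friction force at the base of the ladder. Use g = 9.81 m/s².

f ≈ 681 N

Take moments about the foot of the ladder.
Ladder weight 29.9×9.81 = 293.3 N acts at 2.585 m along the ladder; its horizontal arm is 2.585·cos53.8° = 1.527 m → τ = 447.9 N·m clockwise.
Firefighter: 88.8×9.81 = 871.1 N at 4.65 m → arm 2.746 m → τ = 2392 N·m clockwise.
Wall normal N acts horizontally at the top; its moment arm is the height L sinθ = 5.17·sin53.8° = 4.172 m, counterclockwise.
Balancing moments: N × 4.172 = 2840, giving N = 681 N.
ΣFx = 0: friction at the foot balances the wall's push, so f = N_wall = 681 N.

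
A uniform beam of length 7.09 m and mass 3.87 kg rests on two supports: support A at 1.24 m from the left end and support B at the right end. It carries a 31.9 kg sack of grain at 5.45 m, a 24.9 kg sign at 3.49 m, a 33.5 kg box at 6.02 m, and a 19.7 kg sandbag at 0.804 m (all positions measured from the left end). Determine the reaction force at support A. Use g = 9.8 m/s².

R_A ≈ 528 N

Take moments about support B.
Beam weight: 3.87 × 9.8 = 37.93 N down at 3.545 m → arm 3.545 m, τ = 37.93 × 3.545 = 134.5 N·m counterclockwise.
Sack of grain: 31.9 × 9.8 = 312.6 N down at 5.45 m → arm 1.64 m, τ = 312.6 × 1.64 = 512.7 N·m counterclockwise.
Sign: 24.9 × 9.8 = 244 N down at 3.49 m → arm 3.6 m, τ = 244 × 3.6 = 878.4 N·m counterclockwise.
Box: 33.5 × 9.8 = 328.3 N down at 6.02 m → arm 1.07 m, τ = 328.3 × 1.07 = 351.3 N·m counterclockwise.
Sandbag: 19.7 × 9.8 = 193.1 N down at 0.804 m → arm 6.286 m, τ = 193.1 × 6.286 = 1214 N·m counterclockwise.
Net load moment about support B = 3091 N·m counterclockwise.
Reaction R at support A is upward at 1.24 m, arm 5.85 m → moment R × 5.85 clockwise.
Στ = 0 ⇒ R × 5.85 = 3091 ⇒ R = 528 N.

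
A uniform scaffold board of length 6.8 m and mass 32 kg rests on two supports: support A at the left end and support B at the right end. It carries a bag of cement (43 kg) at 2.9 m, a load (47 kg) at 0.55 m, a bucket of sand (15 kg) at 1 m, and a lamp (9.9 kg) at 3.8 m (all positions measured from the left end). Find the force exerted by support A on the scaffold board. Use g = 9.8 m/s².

R_A ≈ 990 N

Sum moments about support B (its reaction then has zero moment arm).
Beam weight: 32 × 9.8 = 313.6 N down at 3.4 m → arm 3.4 m, τ = 313.6 × 3.4 = 1066 N·m counterclockwise.
Bag of cement: 43 × 9.8 = 421.4 N down at 2.9 m → arm 3.9 m, τ = 421.4 × 3.9 = 1643 N·m counterclockwise.
Load: 47 × 9.8 = 460.6 N down at 0.55 m → arm 6.25 m, τ = 460.6 × 6.25 = 2879 N·m counterclockwise.
Bucket of sand: 15 × 9.8 = 147 N down at 1 m → arm 5.8 m, τ = 147 × 5.8 = 852.6 N·m counterclockwise.
Lamp: 9.9 × 9.8 = 97.02 N down at 3.8 m → arm 3 m, τ = 97.02 × 3 = 291.1 N·m counterclockwise.
Net load moment about support B = 6732 N·m counterclockwise.
Reaction R at support A is upward at 0 m, arm 6.8 m → moment R × 6.8 clockwise.
Balancing moments: R × 6.8 = 6732, giving R = 990 N.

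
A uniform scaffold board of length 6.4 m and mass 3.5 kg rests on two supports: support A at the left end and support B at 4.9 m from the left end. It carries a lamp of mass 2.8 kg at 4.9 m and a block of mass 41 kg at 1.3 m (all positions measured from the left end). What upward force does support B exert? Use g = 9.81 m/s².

R_B ≈ 157 N

Sum moments about support A (its reaction then has zero moment arm).
Beam weight: 3.5 × 9.81 = 34.34 N down at 3.2 m → arm 3.2 m, τ = 34.34 × 3.2 = 109.9 N·m clockwise.
Lamp: 2.8 × 9.81 = 27.47 N down at 4.9 m → arm 4.9 m, τ = 27.47 × 4.9 = 134.6 N·m clockwise.
Block: 41 × 9.81 = 402.2 N down at 1.3 m → arm 1.3 m, τ = 402.2 × 1.3 = 522.9 N·m clockwise.
Net load moment about support A = 767.4 N·m clockwise.
Reaction R at support B is upward at 4.9 m, arm 4.9 m → moment R × 4.9 counterclockwise.
Στ = 0 ⇒ R × 4.9 = 767.4 ⇒ R = 157 N.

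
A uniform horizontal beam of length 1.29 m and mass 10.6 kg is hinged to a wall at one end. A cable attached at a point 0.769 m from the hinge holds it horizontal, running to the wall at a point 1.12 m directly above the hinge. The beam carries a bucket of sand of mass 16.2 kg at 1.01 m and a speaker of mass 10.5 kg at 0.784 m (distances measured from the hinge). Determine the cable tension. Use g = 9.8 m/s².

Taking torques about the hinge:
Beam weight: 10.6 × 9.8 = 103.9 N down at 0.645 m → arm 0.645 m, τ = 103.9 × 0.645 = 67.02 N·m clockwise.
Bucket of sand: 16.2 × 9.8 = 158.8 N down at 1.01 m → arm 1.01 m, τ = 158.8 × 1.01 = 160.4 N·m clockwise.
Speaker: 10.5 × 9.8 = 102.9 N down at 0.784 m → arm 0.784 m, τ = 102.9 × 0.784 = 80.67 N·m clockwise.
Total clockwise load moment = 308.1 N·m.
The cable tension T acts at 0.769 m; only its component perpendicular to the beam, T sinθ, produces torque. sinθ = h/√(h²+d²) = 1.12/√(1.12²+0.769²) = 0.8244.
Setting net torque to zero: T × 0.769 × 0.8244 = 308.1 → T = 308.1 / 0.634 = 486 N.

T ≈ 486 N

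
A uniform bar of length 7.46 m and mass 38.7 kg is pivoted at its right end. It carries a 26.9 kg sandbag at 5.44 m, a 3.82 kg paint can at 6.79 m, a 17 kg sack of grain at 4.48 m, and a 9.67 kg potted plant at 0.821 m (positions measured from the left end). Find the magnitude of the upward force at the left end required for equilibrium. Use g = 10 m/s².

F ≈ 424 N

Taking torques about the right end:
Beam weight: 38.7 × 10 = 387 N down at 3.73 m → arm 3.73 m, τ = 387 × 3.73 = 1444 N·m counterclockwise.
Sandbag: 26.9 × 10 = 269 N down at 5.44 m → arm 2.02 m, τ = 269 × 2.02 = 543.4 N·m counterclockwise.
Paint can: 3.82 × 10 = 38.2 N down at 6.79 m → arm 0.67 m, τ = 38.2 × 0.67 = 25.59 N·m counterclockwise.
Sack of grain: 17 × 10 = 170 N down at 4.48 m → arm 2.98 m, τ = 170 × 2.98 = 506.6 N·m counterclockwise.
Potted plant: 9.67 × 10 = 96.7 N down at 0.821 m → arm 6.639 m, τ = 96.7 × 6.639 = 642 N·m counterclockwise.
Net moment of the loads = 3162 N·m counterclockwise.
The upward force F acts at the left end, arm 7.46 m, giving F × 7.46 clockwise.
For rotational equilibrium, F × 7.46 = 3162, so F = 3162 / 7.46 = 424 N.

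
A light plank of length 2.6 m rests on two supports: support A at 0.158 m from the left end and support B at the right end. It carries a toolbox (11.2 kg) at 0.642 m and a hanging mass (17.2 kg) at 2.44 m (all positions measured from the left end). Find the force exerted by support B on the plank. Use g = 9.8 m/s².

R_B ≈ 179 N

Take moments about support A.
Toolbox: 11.2 × 9.8 = 109.8 N down at 0.642 m → arm 0.484 m, τ = 109.8 × 0.484 = 53.14 N·m clockwise.
Hanging mass: 17.2 × 9.8 = 168.6 N down at 2.44 m → arm 2.282 m, τ = 168.6 × 2.282 = 384.7 N·m clockwise.
Net load moment about support A = 437.8 N·m clockwise.
Reaction R at support B is upward at 2.6 m, arm 2.442 m → moment R × 2.442 counterclockwise.
Στ = 0 ⇒ R × 2.442 = 437.8 ⇒ R = 179 N.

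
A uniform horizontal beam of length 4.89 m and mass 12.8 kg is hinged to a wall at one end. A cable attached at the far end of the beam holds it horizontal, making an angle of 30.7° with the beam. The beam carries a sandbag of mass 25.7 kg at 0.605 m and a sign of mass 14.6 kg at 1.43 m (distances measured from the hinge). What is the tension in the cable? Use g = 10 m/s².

Take moments about the hinge.
Beam weight: 12.8 × 10 = 128 N down at 2.445 m → arm 2.445 m, τ = 128 × 2.445 = 313 N·m clockwise.
Sandbag: 25.7 × 10 = 257 N down at 0.605 m → arm 0.605 m, τ = 257 × 0.605 = 155.5 N·m clockwise.
Sign: 14.6 × 10 = 146 N down at 1.43 m → arm 1.43 m, τ = 146 × 1.43 = 208.8 N·m clockwise.
Total clockwise load moment = 677.3 N·m.
The cable tension T acts at 4.89 m; only its component perpendicular to the beam, T sinθ, produces torque. sin 30.7° = 0.5105.
Setting net torque to zero: T × 4.89 × 0.5105 = 677.3 → T = 677.3 / 2.496 = 271 N.

T ≈ 271 N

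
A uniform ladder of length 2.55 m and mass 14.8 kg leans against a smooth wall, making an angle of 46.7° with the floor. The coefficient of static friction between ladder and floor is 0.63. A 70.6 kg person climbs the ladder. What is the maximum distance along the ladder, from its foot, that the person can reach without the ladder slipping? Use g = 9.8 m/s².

About the foot of the ladder:
Ladder weight 14.8×9.8 = 145 N acts at 1.275 m along the ladder; its horizontal arm is 1.275·cos46.7° = 0.8744 m → τ = 126.8 N·m clockwise.
Person weight 70.6×9.8 = 691.9 N at distance d → arm d·cos46.7° → τ = 691.9·d·0.6858 clockwise.
Wall normal N at the top has arm L sinθ = 1.856 m counterclockwise, so Στ = 0 gives N·1.856 = 126.8 + 474.5·d.
ΣFy = 0 ⇒ N_floor = 836.9 N, so the maximum friction is μ_s·N_floor = 0.63×836.9 = 527.2 N. ΣFx = 0 ⇒ N_wall = f, so at the slipping point N = 527.2 N.
Substituting: 527.2×1.856 = 126.8 + 474.5·d ⇒ d = (978.5 − 126.8) / 474.5 = 1.79 m.

d ≈ 1.79 m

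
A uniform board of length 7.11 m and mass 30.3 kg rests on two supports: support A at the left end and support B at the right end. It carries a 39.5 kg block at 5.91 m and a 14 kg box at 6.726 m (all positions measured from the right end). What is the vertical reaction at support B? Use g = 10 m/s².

R_B ≈ 226 N

Sum moments about support A (its reaction then has zero moment arm).
Beam weight: 30.3 × 10 = 303 N down at 3.555 m → arm 3.555 m, τ = 303 × 3.555 = 1077 N·m clockwise.
Block: 39.5 × 10 = 395 N down at 5.91 m → arm 1.2 m, τ = 395 × 1.2 = 474 N·m clockwise.
Box: 14 × 10 = 140 N down at 6.726 m → arm 0.384 m, τ = 140 × 0.384 = 53.76 N·m clockwise.
Net load moment about support A = 1605 N·m clockwise.
Reaction R at support B is upward at 0 m, arm 7.11 m → moment R × 7.11 counterclockwise.
Στ = 0 ⇒ R × 7.11 = 1605 ⇒ R = 226 N.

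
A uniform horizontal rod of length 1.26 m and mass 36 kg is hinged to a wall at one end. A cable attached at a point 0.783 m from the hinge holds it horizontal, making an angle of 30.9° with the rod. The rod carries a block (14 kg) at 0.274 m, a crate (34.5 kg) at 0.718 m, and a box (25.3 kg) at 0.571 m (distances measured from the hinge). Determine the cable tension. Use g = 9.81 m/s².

T ≈ 1600 N

Choose the hinge as the axis so the unknown hinge reaction has zero arm there.
Beam weight: 36 × 9.81 = 353.2 N down at 0.63 m → arm 0.63 m, τ = 353.2 × 0.63 = 222.5 N·m clockwise.
Block: 14 × 9.81 = 137.3 N down at 0.274 m → arm 0.274 m, τ = 137.3 × 0.274 = 37.62 N·m clockwise.
Crate: 34.5 × 9.81 = 338.4 N down at 0.718 m → arm 0.718 m, τ = 338.4 × 0.718 = 243 N·m clockwise.
Box: 25.3 × 9.81 = 248.2 N down at 0.571 m → arm 0.571 m, τ = 248.2 × 0.571 = 141.7 N·m clockwise.
Total clockwise load moment = 644.8 N·m.
The cable tension T acts at 0.783 m; only its component perpendicular to the rod, T sinθ, produces torque. sin 30.9° = 0.5135.
Στ = 0 ⇒ T × 0.783 × 0.5135 = 644.8 ⇒ T = 644.8 / 0.4021 = 1600 N.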